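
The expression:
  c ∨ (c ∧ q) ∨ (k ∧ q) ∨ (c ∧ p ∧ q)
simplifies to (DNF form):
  c ∨ (k ∧ q)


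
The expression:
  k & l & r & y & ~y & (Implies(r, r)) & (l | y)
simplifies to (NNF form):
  False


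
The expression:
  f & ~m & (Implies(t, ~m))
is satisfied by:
  {f: True, m: False}


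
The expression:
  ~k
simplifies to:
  ~k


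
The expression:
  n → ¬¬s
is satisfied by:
  {s: True, n: False}
  {n: False, s: False}
  {n: True, s: True}


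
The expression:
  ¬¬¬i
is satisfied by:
  {i: False}


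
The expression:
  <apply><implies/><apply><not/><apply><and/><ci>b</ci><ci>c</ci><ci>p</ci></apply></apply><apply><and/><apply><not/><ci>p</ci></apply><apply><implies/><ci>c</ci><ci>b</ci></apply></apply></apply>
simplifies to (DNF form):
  <apply><or/><apply><and/><ci>b</ci><ci>c</ci></apply><apply><and/><apply><not/><ci>c</ci></apply><apply><not/><ci>p</ci></apply></apply></apply>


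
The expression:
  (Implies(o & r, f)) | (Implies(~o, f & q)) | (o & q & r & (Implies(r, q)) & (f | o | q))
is always true.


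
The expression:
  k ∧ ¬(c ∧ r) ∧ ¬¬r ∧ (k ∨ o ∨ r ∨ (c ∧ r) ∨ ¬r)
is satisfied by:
  {r: True, k: True, c: False}


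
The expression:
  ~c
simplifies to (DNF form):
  ~c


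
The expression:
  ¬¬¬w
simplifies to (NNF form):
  ¬w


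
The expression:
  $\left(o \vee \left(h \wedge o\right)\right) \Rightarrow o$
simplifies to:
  $\text{True}$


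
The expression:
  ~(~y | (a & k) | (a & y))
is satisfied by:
  {y: True, a: False}


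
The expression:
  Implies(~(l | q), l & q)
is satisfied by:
  {q: True, l: True}
  {q: True, l: False}
  {l: True, q: False}


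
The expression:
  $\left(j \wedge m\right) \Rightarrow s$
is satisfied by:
  {s: True, m: False, j: False}
  {m: False, j: False, s: False}
  {j: True, s: True, m: False}
  {j: True, m: False, s: False}
  {s: True, m: True, j: False}
  {m: True, s: False, j: False}
  {j: True, m: True, s: True}


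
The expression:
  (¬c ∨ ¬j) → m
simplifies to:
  m ∨ (c ∧ j)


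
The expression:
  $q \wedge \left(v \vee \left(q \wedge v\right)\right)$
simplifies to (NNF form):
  $q \wedge v$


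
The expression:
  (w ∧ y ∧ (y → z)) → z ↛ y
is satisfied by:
  {w: False, z: False, y: False}
  {y: True, w: False, z: False}
  {z: True, w: False, y: False}
  {y: True, z: True, w: False}
  {w: True, y: False, z: False}
  {y: True, w: True, z: False}
  {z: True, w: True, y: False}


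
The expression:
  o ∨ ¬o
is always true.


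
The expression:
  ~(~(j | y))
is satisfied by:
  {y: True, j: True}
  {y: True, j: False}
  {j: True, y: False}


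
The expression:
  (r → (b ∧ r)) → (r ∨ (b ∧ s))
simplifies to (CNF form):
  (b ∨ r) ∧ (r ∨ s)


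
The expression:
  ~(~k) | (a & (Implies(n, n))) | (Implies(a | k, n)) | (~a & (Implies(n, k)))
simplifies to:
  True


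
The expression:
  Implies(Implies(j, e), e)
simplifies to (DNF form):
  e | j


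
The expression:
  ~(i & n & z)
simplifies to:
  ~i | ~n | ~z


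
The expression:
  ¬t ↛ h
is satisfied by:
  {h: True, t: False}
  {t: False, h: False}
  {t: True, h: True}


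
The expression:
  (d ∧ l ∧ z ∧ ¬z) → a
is always true.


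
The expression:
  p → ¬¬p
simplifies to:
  True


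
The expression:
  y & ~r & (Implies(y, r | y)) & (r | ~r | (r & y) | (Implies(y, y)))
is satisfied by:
  {y: True, r: False}


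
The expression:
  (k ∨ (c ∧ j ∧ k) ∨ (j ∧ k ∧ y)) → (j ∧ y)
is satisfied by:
  {y: True, j: True, k: False}
  {y: True, j: False, k: False}
  {j: True, y: False, k: False}
  {y: False, j: False, k: False}
  {y: True, k: True, j: True}


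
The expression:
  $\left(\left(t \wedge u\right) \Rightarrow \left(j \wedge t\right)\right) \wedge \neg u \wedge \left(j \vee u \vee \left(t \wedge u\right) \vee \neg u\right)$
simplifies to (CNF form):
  $\neg u$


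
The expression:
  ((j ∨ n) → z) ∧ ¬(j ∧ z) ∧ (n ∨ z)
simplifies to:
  z ∧ ¬j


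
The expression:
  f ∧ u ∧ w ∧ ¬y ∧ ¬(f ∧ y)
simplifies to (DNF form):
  f ∧ u ∧ w ∧ ¬y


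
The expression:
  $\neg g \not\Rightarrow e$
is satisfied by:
  {g: False, e: False}


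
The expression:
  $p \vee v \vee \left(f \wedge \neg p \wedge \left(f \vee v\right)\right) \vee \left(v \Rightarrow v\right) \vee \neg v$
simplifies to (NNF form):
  $\text{True}$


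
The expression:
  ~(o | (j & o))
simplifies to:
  ~o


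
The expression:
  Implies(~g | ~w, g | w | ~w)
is always true.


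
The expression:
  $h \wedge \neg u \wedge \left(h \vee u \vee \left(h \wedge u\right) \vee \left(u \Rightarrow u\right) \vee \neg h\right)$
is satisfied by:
  {h: True, u: False}


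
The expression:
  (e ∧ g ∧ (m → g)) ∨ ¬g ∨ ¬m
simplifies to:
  e ∨ ¬g ∨ ¬m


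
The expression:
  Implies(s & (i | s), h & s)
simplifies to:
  h | ~s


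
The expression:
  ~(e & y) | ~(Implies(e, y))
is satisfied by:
  {e: False, y: False}
  {y: True, e: False}
  {e: True, y: False}


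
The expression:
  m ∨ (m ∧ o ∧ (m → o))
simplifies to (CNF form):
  m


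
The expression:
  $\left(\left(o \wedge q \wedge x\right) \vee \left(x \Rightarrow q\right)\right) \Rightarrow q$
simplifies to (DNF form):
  $q \vee x$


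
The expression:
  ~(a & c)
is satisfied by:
  {c: False, a: False}
  {a: True, c: False}
  {c: True, a: False}


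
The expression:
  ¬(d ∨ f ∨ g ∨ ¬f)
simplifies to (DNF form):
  False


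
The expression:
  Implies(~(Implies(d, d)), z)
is always true.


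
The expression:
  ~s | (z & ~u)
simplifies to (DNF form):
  ~s | (z & ~u)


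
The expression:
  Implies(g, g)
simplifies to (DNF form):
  True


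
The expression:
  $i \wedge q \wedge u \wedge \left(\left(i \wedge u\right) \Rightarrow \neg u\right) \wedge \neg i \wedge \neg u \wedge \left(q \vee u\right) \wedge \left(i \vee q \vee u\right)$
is never true.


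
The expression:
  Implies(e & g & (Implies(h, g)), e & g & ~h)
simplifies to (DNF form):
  ~e | ~g | ~h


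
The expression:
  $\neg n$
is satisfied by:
  {n: False}


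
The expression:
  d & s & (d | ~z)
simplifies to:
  d & s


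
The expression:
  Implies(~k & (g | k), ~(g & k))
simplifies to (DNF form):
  True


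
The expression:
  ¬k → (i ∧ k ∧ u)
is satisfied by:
  {k: True}


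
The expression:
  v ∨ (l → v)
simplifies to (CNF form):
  v ∨ ¬l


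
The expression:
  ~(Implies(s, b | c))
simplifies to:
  s & ~b & ~c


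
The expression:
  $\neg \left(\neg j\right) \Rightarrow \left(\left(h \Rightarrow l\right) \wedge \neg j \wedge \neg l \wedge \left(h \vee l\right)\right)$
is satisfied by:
  {j: False}


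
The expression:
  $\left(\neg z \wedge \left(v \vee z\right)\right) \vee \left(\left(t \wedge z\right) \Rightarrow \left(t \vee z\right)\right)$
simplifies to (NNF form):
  $\text{True}$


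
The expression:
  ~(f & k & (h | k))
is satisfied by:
  {k: False, f: False}
  {f: True, k: False}
  {k: True, f: False}


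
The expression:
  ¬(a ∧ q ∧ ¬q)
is always true.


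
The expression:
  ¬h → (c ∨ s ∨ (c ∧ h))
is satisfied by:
  {s: True, c: True, h: True}
  {s: True, c: True, h: False}
  {s: True, h: True, c: False}
  {s: True, h: False, c: False}
  {c: True, h: True, s: False}
  {c: True, h: False, s: False}
  {h: True, c: False, s: False}


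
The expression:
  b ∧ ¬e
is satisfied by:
  {b: True, e: False}


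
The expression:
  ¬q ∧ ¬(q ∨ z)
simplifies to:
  ¬q ∧ ¬z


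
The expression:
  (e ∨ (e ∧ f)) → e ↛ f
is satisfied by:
  {e: False, f: False}
  {f: True, e: False}
  {e: True, f: False}


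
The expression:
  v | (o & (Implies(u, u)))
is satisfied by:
  {o: True, v: True}
  {o: True, v: False}
  {v: True, o: False}


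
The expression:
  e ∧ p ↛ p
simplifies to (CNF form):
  False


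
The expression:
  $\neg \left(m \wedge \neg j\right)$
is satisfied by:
  {j: True, m: False}
  {m: False, j: False}
  {m: True, j: True}


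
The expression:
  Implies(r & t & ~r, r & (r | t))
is always true.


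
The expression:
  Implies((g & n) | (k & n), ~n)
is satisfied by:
  {g: False, n: False, k: False}
  {k: True, g: False, n: False}
  {g: True, k: False, n: False}
  {k: True, g: True, n: False}
  {n: True, k: False, g: False}


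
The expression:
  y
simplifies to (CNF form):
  y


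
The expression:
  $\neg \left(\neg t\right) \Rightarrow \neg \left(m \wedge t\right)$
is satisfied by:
  {m: False, t: False}
  {t: True, m: False}
  {m: True, t: False}


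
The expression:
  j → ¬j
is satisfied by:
  {j: False}


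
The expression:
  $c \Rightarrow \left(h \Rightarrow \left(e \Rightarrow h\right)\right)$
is always true.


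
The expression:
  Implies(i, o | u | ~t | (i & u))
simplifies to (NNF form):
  o | u | ~i | ~t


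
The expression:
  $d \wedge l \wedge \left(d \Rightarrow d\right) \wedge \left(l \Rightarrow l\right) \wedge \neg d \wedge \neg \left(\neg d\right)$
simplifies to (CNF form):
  $\text{False}$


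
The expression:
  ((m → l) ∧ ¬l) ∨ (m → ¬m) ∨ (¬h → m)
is always true.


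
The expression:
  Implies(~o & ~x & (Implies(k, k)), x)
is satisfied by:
  {x: True, o: True}
  {x: True, o: False}
  {o: True, x: False}


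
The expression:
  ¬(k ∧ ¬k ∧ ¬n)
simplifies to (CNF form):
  True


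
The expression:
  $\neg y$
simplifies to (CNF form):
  $\neg y$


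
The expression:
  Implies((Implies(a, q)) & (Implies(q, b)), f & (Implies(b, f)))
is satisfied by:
  {f: True, a: True, b: False, q: False}
  {f: True, b: False, a: False, q: False}
  {q: True, f: True, a: True, b: False}
  {q: True, f: True, b: False, a: False}
  {f: True, a: True, b: True, q: False}
  {f: True, b: True, a: False, q: False}
  {f: True, q: True, b: True, a: True}
  {f: True, q: True, b: True, a: False}
  {a: True, q: False, b: False, f: False}
  {a: True, q: True, b: False, f: False}
  {q: True, b: False, a: False, f: False}
  {a: True, b: True, q: False, f: False}


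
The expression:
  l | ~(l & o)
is always true.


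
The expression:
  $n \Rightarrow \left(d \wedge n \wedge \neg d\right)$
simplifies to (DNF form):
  $\neg n$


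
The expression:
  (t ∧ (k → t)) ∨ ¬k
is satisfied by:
  {t: True, k: False}
  {k: False, t: False}
  {k: True, t: True}


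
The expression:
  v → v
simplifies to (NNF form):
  True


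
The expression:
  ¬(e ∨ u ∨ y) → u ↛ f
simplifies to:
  e ∨ u ∨ y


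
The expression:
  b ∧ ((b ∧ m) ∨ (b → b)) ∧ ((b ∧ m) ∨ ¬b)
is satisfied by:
  {m: True, b: True}


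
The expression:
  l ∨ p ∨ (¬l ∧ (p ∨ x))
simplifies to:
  l ∨ p ∨ x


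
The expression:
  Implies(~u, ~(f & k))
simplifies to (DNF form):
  u | ~f | ~k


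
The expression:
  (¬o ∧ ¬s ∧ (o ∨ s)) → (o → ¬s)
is always true.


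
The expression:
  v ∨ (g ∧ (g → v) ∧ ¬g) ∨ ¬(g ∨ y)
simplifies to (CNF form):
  (v ∨ ¬g) ∧ (v ∨ ¬y)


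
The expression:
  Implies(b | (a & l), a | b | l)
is always true.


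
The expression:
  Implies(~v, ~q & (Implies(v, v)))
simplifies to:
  v | ~q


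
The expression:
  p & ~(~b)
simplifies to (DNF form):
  b & p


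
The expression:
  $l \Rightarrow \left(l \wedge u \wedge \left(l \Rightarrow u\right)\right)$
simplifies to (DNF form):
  $u \vee \neg l$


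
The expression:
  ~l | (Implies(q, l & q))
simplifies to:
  True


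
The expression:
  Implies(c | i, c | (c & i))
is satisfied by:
  {c: True, i: False}
  {i: False, c: False}
  {i: True, c: True}


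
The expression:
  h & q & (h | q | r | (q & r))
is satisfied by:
  {h: True, q: True}


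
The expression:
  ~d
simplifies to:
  ~d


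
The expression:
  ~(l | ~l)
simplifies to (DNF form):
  False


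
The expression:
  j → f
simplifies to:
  f ∨ ¬j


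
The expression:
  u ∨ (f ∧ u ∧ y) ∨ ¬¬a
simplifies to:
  a ∨ u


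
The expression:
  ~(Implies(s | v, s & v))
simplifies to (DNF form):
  (s & ~v) | (v & ~s)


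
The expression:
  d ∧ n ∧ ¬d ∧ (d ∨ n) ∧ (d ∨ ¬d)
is never true.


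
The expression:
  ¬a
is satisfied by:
  {a: False}


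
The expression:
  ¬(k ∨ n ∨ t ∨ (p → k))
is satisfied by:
  {p: True, n: False, t: False, k: False}


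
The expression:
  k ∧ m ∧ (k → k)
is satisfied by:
  {m: True, k: True}


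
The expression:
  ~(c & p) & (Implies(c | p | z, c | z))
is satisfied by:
  {z: True, c: False, p: False}
  {c: False, p: False, z: False}
  {z: True, c: True, p: False}
  {c: True, z: False, p: False}
  {p: True, z: True, c: False}


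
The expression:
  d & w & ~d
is never true.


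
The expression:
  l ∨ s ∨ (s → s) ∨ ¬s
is always true.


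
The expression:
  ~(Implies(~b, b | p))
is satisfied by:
  {p: False, b: False}


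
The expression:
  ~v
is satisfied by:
  {v: False}


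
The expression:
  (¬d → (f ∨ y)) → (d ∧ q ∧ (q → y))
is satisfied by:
  {q: True, y: False, d: False, f: False}
  {q: False, y: False, d: False, f: False}
  {d: True, y: True, q: True, f: False}
  {f: True, d: True, y: True, q: True}


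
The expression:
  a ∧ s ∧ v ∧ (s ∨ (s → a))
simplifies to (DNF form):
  a ∧ s ∧ v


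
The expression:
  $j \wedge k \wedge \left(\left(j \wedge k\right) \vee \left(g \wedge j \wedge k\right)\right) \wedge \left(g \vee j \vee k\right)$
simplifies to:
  $j \wedge k$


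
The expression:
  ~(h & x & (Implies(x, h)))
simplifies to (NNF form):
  ~h | ~x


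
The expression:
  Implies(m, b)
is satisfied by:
  {b: True, m: False}
  {m: False, b: False}
  {m: True, b: True}


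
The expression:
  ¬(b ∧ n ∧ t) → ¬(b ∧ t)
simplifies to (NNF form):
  n ∨ ¬b ∨ ¬t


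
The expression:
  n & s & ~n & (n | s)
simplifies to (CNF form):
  False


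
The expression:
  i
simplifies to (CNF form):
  i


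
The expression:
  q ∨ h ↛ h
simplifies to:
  q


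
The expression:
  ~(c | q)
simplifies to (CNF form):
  ~c & ~q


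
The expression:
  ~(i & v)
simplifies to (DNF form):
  ~i | ~v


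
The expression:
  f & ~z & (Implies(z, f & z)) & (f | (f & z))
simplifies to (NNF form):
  f & ~z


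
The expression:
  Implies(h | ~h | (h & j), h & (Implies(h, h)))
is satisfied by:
  {h: True}


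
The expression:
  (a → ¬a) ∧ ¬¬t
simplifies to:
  t ∧ ¬a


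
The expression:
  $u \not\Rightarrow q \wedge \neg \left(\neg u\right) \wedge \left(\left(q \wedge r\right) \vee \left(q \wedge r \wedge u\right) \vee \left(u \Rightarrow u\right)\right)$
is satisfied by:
  {u: True, q: False}


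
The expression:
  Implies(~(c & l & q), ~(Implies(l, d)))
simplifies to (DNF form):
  (l & ~d) | (c & l & q) | (c & l & ~d) | (l & q & ~d)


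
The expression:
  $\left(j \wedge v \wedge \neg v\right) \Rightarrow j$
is always true.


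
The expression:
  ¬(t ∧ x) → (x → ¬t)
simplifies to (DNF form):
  True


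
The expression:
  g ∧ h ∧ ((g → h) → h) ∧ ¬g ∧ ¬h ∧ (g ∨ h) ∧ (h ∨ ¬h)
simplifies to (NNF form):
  False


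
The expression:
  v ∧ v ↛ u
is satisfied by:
  {v: True, u: False}


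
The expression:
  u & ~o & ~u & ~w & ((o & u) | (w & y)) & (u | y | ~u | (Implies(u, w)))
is never true.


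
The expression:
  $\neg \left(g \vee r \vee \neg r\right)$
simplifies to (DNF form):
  $\text{False}$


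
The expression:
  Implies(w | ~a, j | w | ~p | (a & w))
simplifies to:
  a | j | w | ~p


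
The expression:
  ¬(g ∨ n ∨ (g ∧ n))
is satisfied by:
  {n: False, g: False}


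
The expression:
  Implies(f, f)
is always true.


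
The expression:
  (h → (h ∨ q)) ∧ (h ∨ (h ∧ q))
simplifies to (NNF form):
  h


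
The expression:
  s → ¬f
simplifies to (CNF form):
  ¬f ∨ ¬s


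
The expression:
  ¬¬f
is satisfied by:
  {f: True}


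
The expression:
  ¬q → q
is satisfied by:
  {q: True}


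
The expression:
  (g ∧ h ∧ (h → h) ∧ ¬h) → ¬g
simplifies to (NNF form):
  True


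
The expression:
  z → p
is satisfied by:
  {p: True, z: False}
  {z: False, p: False}
  {z: True, p: True}


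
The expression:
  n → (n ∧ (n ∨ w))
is always true.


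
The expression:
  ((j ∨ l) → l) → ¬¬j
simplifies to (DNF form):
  j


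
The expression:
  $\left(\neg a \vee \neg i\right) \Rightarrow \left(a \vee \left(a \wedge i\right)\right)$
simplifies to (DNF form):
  $a$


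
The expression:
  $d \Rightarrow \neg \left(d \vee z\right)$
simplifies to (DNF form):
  $\neg d$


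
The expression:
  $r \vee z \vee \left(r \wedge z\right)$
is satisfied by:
  {r: True, z: True}
  {r: True, z: False}
  {z: True, r: False}


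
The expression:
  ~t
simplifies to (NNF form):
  ~t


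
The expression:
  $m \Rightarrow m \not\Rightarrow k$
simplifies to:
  $\neg k \vee \neg m$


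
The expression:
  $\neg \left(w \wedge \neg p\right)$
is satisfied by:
  {p: True, w: False}
  {w: False, p: False}
  {w: True, p: True}


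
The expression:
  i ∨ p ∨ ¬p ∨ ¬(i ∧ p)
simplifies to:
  True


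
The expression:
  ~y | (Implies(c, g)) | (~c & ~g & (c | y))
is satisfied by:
  {g: True, c: False, y: False}
  {c: False, y: False, g: False}
  {y: True, g: True, c: False}
  {y: True, c: False, g: False}
  {g: True, c: True, y: False}
  {c: True, g: False, y: False}
  {y: True, c: True, g: True}


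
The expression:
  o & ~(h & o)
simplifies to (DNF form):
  o & ~h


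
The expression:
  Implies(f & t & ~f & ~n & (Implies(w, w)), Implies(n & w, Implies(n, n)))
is always true.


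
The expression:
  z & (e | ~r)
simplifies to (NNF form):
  z & (e | ~r)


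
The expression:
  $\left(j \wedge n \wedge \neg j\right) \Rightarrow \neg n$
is always true.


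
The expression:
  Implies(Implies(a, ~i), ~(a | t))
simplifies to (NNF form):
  (a & i) | (~a & ~t)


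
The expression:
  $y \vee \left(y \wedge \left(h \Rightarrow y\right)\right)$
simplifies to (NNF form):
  $y$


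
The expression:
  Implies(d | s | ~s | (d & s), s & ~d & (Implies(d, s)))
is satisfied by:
  {s: True, d: False}


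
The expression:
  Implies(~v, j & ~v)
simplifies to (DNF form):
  j | v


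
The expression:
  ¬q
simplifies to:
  ¬q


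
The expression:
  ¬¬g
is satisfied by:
  {g: True}


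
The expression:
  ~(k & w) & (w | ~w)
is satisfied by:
  {w: False, k: False}
  {k: True, w: False}
  {w: True, k: False}


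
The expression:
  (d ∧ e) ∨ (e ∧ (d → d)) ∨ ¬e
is always true.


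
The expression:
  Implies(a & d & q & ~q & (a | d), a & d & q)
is always true.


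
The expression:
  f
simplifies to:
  f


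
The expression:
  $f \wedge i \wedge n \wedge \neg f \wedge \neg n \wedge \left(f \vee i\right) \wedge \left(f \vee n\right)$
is never true.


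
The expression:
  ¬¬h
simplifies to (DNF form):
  h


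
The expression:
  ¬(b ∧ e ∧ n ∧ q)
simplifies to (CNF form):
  ¬b ∨ ¬e ∨ ¬n ∨ ¬q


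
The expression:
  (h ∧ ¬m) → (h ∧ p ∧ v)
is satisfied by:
  {m: True, p: True, v: True, h: False}
  {m: True, p: True, v: False, h: False}
  {m: True, v: True, h: False, p: False}
  {m: True, v: False, h: False, p: False}
  {p: True, v: True, h: False, m: False}
  {p: True, v: False, h: False, m: False}
  {v: True, p: False, h: False, m: False}
  {v: False, p: False, h: False, m: False}
  {m: True, p: True, h: True, v: True}
  {m: True, p: True, h: True, v: False}
  {m: True, h: True, v: True, p: False}
  {m: True, h: True, v: False, p: False}
  {p: True, h: True, v: True, m: False}


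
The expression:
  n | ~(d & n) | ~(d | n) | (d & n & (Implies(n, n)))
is always true.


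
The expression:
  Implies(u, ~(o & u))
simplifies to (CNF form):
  ~o | ~u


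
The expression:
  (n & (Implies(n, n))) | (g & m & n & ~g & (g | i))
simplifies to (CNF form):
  n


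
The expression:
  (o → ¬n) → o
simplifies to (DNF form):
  o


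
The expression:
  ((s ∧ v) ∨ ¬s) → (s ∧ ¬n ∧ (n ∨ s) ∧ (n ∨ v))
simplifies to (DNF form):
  (s ∧ ¬n) ∨ (s ∧ ¬v)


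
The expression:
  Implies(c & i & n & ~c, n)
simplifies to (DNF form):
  True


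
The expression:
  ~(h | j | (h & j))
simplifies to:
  ~h & ~j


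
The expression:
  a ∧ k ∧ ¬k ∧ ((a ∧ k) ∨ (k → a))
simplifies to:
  False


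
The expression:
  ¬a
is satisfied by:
  {a: False}


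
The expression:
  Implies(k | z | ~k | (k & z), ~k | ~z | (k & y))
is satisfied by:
  {y: True, k: False, z: False}
  {k: False, z: False, y: False}
  {y: True, z: True, k: False}
  {z: True, k: False, y: False}
  {y: True, k: True, z: False}
  {k: True, y: False, z: False}
  {y: True, z: True, k: True}


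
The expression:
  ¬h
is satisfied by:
  {h: False}


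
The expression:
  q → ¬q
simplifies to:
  ¬q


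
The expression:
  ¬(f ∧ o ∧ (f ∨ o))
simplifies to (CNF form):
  ¬f ∨ ¬o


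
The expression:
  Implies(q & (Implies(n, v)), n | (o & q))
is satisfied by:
  {n: True, o: True, q: False}
  {n: True, q: False, o: False}
  {o: True, q: False, n: False}
  {o: False, q: False, n: False}
  {n: True, o: True, q: True}
  {n: True, q: True, o: False}
  {o: True, q: True, n: False}


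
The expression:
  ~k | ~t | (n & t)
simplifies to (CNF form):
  n | ~k | ~t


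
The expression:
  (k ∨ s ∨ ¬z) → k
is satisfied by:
  {k: True, z: True, s: False}
  {k: True, s: False, z: False}
  {k: True, z: True, s: True}
  {k: True, s: True, z: False}
  {z: True, s: False, k: False}


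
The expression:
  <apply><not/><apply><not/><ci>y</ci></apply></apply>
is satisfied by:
  {y: True}


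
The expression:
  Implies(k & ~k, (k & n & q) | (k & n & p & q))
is always true.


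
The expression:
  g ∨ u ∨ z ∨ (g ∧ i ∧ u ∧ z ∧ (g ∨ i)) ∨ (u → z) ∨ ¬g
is always true.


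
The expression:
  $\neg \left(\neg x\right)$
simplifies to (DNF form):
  $x$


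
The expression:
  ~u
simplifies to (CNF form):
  ~u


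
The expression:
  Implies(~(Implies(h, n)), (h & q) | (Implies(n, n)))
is always true.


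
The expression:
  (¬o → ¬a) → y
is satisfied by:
  {y: True, a: True, o: False}
  {y: True, a: False, o: False}
  {y: True, o: True, a: True}
  {y: True, o: True, a: False}
  {a: True, o: False, y: False}


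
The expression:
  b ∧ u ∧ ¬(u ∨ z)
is never true.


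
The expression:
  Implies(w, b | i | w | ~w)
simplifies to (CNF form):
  True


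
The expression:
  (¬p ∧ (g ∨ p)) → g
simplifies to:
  True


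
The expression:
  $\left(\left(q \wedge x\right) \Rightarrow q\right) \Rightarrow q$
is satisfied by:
  {q: True}


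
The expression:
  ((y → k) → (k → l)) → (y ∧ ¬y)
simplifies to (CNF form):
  k ∧ ¬l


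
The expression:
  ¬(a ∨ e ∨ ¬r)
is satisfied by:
  {r: True, e: False, a: False}


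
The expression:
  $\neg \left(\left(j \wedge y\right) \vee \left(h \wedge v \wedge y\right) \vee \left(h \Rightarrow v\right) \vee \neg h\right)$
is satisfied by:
  {h: True, v: False, y: False, j: False}
  {h: True, j: True, v: False, y: False}
  {h: True, y: True, v: False, j: False}


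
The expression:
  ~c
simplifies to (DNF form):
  ~c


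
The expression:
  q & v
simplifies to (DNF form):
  q & v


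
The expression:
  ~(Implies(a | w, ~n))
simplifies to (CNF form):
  n & (a | w)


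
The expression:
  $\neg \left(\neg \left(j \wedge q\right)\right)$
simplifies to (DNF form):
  $j \wedge q$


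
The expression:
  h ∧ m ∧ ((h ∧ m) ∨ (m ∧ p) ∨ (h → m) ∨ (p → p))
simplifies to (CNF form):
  h ∧ m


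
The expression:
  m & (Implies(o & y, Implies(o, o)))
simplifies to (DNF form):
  m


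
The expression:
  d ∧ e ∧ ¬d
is never true.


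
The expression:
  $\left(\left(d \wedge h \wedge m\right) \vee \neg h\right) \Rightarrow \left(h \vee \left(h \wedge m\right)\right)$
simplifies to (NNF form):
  $h$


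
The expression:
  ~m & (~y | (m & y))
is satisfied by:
  {y: False, m: False}


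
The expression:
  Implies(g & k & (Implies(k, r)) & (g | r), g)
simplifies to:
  True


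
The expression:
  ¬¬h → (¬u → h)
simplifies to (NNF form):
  True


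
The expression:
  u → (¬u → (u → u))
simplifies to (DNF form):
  True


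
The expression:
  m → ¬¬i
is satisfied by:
  {i: True, m: False}
  {m: False, i: False}
  {m: True, i: True}


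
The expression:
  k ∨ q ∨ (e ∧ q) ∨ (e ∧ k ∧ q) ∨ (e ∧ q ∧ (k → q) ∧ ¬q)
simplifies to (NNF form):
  k ∨ q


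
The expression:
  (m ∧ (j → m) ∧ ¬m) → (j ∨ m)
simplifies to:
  True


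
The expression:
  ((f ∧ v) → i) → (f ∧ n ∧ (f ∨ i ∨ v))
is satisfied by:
  {n: True, v: True, f: True, i: False}
  {n: True, f: True, i: False, v: False}
  {n: True, v: True, f: True, i: True}
  {n: True, f: True, i: True, v: False}
  {f: True, v: True, i: False, n: False}


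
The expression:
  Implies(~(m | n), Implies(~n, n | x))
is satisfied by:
  {n: True, x: True, m: True}
  {n: True, x: True, m: False}
  {n: True, m: True, x: False}
  {n: True, m: False, x: False}
  {x: True, m: True, n: False}
  {x: True, m: False, n: False}
  {m: True, x: False, n: False}


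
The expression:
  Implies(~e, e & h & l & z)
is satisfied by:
  {e: True}


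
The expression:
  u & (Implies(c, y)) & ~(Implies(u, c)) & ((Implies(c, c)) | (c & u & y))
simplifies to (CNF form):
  u & ~c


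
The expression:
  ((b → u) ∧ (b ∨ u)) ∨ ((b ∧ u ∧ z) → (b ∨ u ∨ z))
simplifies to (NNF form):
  True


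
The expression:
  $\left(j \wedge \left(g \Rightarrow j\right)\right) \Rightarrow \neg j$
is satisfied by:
  {j: False}


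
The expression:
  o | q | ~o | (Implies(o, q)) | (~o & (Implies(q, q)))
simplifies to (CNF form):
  True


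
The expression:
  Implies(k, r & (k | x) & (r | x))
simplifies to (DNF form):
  r | ~k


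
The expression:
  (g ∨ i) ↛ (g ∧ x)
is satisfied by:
  {i: True, x: False, g: False}
  {g: True, i: True, x: False}
  {g: True, x: False, i: False}
  {i: True, x: True, g: False}


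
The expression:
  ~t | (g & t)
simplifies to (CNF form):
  g | ~t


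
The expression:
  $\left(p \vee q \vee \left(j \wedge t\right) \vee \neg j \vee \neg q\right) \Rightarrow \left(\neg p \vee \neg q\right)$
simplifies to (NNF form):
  $\neg p \vee \neg q$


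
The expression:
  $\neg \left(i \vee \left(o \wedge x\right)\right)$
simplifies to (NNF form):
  $\neg i \wedge \left(\neg o \vee \neg x\right)$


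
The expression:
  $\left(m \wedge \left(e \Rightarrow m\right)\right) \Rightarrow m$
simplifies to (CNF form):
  $\text{True}$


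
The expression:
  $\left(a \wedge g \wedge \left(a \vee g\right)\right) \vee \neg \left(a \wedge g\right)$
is always true.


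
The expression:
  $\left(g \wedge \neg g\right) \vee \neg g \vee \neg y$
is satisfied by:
  {g: False, y: False}
  {y: True, g: False}
  {g: True, y: False}


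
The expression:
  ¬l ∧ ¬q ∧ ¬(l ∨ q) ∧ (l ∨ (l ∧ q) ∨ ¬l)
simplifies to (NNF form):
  ¬l ∧ ¬q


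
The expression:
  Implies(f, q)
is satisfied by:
  {q: True, f: False}
  {f: False, q: False}
  {f: True, q: True}


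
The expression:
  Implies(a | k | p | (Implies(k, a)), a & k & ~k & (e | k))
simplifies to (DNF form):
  False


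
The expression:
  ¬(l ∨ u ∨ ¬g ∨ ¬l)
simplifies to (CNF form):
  False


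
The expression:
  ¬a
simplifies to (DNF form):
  ¬a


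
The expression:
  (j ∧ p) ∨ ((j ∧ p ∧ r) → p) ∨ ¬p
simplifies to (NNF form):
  True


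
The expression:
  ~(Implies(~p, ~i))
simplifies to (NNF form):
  i & ~p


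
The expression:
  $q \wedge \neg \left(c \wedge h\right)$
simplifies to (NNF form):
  $q \wedge \left(\neg c \vee \neg h\right)$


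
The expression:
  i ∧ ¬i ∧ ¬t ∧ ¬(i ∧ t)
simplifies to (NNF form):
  False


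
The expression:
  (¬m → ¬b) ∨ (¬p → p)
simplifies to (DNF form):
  m ∨ p ∨ ¬b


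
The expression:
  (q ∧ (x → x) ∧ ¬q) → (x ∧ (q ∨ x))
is always true.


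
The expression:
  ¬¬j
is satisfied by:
  {j: True}


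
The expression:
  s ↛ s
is never true.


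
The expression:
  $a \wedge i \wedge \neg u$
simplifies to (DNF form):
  $a \wedge i \wedge \neg u$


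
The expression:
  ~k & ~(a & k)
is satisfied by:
  {k: False}


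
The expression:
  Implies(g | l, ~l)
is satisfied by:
  {l: False}


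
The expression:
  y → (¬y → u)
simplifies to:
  True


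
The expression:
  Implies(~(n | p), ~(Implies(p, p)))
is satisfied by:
  {n: True, p: True}
  {n: True, p: False}
  {p: True, n: False}


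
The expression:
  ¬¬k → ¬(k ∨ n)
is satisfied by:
  {k: False}


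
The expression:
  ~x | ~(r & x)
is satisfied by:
  {x: False, r: False}
  {r: True, x: False}
  {x: True, r: False}


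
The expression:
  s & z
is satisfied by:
  {z: True, s: True}


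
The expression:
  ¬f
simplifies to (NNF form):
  ¬f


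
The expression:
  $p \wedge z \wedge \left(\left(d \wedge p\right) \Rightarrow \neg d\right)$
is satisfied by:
  {z: True, p: True, d: False}


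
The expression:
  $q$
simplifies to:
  $q$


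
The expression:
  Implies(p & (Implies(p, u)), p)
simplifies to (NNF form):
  True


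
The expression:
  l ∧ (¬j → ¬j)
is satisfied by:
  {l: True}


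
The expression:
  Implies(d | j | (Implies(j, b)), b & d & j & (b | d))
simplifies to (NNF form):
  b & d & j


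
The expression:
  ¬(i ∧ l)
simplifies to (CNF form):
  ¬i ∨ ¬l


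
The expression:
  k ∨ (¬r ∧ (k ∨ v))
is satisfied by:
  {k: True, v: True, r: False}
  {k: True, v: False, r: False}
  {r: True, k: True, v: True}
  {r: True, k: True, v: False}
  {v: True, r: False, k: False}


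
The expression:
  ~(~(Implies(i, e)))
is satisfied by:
  {e: True, i: False}
  {i: False, e: False}
  {i: True, e: True}


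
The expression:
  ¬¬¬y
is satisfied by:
  {y: False}


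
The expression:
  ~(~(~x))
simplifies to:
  ~x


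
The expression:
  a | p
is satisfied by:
  {a: True, p: True}
  {a: True, p: False}
  {p: True, a: False}


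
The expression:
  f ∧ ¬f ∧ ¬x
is never true.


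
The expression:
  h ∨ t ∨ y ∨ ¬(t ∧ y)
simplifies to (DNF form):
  True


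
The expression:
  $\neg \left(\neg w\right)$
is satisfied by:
  {w: True}


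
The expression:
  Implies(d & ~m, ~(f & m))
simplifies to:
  True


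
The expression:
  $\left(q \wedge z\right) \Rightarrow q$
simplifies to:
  $\text{True}$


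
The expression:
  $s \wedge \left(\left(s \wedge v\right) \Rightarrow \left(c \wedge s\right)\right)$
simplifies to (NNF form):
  $s \wedge \left(c \vee \neg v\right)$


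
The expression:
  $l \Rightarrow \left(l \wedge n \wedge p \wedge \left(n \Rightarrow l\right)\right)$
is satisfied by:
  {p: True, n: True, l: False}
  {p: True, n: False, l: False}
  {n: True, p: False, l: False}
  {p: False, n: False, l: False}
  {p: True, l: True, n: True}


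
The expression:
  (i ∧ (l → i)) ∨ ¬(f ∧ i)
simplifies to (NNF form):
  True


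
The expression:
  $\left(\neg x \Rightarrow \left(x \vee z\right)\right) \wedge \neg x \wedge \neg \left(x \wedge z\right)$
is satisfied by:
  {z: True, x: False}


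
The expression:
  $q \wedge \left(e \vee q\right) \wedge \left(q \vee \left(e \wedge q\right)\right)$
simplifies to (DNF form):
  $q$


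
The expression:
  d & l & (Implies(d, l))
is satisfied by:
  {d: True, l: True}


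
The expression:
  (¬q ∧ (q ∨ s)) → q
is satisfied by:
  {q: True, s: False}
  {s: False, q: False}
  {s: True, q: True}


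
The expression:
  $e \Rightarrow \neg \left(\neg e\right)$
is always true.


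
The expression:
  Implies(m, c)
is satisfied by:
  {c: True, m: False}
  {m: False, c: False}
  {m: True, c: True}


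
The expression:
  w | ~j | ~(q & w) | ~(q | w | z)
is always true.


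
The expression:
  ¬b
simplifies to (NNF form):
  ¬b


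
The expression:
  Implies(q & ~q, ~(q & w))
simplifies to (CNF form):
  True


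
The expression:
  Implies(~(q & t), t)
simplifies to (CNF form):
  t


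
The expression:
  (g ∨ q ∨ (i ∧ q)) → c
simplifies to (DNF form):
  c ∨ (¬g ∧ ¬q)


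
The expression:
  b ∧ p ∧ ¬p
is never true.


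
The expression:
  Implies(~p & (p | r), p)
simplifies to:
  p | ~r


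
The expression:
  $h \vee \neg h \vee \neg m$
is always true.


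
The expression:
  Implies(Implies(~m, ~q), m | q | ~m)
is always true.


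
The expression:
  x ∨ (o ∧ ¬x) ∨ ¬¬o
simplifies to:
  o ∨ x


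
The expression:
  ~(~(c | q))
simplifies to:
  c | q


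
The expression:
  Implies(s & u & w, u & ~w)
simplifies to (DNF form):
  ~s | ~u | ~w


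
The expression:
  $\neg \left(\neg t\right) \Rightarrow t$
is always true.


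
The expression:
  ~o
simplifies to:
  ~o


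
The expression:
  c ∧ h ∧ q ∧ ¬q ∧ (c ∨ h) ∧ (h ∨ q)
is never true.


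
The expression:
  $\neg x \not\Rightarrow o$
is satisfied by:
  {x: False, o: False}


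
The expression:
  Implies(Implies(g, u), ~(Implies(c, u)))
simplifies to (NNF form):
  ~u & (c | g)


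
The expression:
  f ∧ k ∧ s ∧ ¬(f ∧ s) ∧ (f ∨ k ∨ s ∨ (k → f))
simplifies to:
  False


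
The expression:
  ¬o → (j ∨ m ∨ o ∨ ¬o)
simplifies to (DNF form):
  True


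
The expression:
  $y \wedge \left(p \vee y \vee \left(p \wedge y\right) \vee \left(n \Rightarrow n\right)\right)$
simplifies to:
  $y$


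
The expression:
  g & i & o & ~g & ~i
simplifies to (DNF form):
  False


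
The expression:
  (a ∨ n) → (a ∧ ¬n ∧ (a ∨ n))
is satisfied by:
  {n: False}


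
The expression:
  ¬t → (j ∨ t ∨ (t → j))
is always true.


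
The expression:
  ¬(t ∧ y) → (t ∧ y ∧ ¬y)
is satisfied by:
  {t: True, y: True}


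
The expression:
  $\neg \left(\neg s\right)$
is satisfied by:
  {s: True}


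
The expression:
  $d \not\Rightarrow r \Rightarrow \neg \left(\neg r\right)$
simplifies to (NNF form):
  $r \vee \neg d$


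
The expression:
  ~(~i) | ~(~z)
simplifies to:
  i | z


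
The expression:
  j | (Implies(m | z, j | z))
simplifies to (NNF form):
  j | z | ~m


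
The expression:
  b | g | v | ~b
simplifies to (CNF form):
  True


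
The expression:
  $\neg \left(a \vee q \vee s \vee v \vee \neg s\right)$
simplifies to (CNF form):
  $\text{False}$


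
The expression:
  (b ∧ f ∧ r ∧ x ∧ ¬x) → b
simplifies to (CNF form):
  True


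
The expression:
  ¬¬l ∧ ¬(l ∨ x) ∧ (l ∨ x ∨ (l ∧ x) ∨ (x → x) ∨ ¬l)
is never true.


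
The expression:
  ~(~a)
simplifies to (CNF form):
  a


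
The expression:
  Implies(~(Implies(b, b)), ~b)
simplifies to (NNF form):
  True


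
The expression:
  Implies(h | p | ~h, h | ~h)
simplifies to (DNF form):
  True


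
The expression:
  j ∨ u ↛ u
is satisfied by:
  {j: True}


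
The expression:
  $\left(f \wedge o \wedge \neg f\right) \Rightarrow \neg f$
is always true.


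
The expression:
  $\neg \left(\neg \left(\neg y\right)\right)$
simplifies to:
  $\neg y$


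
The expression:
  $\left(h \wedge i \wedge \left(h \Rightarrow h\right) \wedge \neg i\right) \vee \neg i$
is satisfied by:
  {i: False}


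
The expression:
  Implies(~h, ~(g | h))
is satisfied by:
  {h: True, g: False}
  {g: False, h: False}
  {g: True, h: True}


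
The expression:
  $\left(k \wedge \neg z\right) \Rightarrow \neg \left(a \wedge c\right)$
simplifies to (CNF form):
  $z \vee \neg a \vee \neg c \vee \neg k$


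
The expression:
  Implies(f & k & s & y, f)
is always true.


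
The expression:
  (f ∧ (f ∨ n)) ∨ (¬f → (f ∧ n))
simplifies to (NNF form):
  f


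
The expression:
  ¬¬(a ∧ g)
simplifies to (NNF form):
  a ∧ g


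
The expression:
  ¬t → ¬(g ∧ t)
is always true.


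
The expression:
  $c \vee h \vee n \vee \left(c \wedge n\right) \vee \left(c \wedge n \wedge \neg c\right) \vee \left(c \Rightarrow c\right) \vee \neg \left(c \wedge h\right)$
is always true.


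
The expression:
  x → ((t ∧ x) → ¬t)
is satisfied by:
  {t: False, x: False}
  {x: True, t: False}
  {t: True, x: False}


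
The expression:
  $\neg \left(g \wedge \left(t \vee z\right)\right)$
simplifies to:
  $\left(\neg t \wedge \neg z\right) \vee \neg g$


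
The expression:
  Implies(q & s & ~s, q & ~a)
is always true.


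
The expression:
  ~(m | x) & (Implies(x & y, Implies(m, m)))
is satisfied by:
  {x: False, m: False}


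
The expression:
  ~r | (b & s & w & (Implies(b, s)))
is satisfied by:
  {b: True, s: True, w: True, r: False}
  {b: True, s: True, w: False, r: False}
  {b: True, w: True, s: False, r: False}
  {b: True, w: False, s: False, r: False}
  {s: True, w: True, b: False, r: False}
  {s: True, w: False, b: False, r: False}
  {w: True, b: False, s: False, r: False}
  {w: False, b: False, s: False, r: False}
  {r: True, b: True, s: True, w: True}


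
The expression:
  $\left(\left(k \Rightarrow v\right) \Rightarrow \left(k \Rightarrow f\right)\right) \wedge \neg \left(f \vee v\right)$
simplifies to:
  $\neg f \wedge \neg v$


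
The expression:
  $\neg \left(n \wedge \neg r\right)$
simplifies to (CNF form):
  $r \vee \neg n$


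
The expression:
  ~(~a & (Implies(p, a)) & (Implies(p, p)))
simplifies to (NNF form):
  a | p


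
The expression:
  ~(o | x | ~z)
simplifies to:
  z & ~o & ~x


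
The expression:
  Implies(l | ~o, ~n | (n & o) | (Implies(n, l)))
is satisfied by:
  {o: True, l: True, n: False}
  {o: True, l: False, n: False}
  {l: True, o: False, n: False}
  {o: False, l: False, n: False}
  {n: True, o: True, l: True}
  {n: True, o: True, l: False}
  {n: True, l: True, o: False}
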